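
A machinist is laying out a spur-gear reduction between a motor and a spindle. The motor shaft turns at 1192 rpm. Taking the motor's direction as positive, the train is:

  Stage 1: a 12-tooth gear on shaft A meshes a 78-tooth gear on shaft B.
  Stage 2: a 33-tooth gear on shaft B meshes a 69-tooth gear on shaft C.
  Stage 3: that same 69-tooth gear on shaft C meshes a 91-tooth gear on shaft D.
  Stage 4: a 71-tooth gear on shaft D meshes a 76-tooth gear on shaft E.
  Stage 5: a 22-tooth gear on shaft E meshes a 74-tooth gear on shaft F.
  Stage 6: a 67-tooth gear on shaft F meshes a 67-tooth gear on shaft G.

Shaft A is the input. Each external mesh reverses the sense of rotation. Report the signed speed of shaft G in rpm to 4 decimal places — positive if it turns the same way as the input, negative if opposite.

Stage 1 [12T→78T]: ω = 1192.0000×12/78 = 183.3846 rpm, dir flips to −; running = −183.3846
Stage 2 [33T→69T]: ω = 183.3846×33/69 = 87.7057 rpm, dir flips to +; running = +87.7057
Stage 3 [69T→91T]: ω = 87.7057×69/91 = 66.5021 rpm, dir flips to −; running = −66.5021
Stage 4 [71T→76T]: ω = 66.5021×71/76 = 62.1270 rpm, dir flips to +; running = +62.1270
Stage 5 [22T→74T]: ω = 62.1270×22/74 = 18.4702 rpm, dir flips to −; running = −18.4702
Stage 6 [67T→67T]: ω = 18.4702×67/67 = 18.4702 rpm, dir flips to +; running = +18.4702

+18.4702 rpm (same as input, |ω| = 18.4702 rpm)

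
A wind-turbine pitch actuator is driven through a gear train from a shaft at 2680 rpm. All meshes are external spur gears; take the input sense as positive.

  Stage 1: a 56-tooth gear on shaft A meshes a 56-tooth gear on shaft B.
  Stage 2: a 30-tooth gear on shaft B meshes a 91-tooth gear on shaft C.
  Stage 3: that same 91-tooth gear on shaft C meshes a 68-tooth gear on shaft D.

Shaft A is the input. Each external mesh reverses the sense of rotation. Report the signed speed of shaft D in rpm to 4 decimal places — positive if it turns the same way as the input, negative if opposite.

-1182.3529 rpm (opposite to input, |ω| = 1182.3529 rpm)

Stage 1 [56T→56T]: ω = 2680.0000×56/56 = 2680.0000 rpm, dir flips to −; running = −2680.0000
Stage 2 [30T→91T]: ω = 2680.0000×30/91 = 883.5165 rpm, dir flips to +; running = +883.5165
Stage 3 [91T→68T]: ω = 883.5165×91/68 = 1182.3529 rpm, dir flips to −; running = −1182.3529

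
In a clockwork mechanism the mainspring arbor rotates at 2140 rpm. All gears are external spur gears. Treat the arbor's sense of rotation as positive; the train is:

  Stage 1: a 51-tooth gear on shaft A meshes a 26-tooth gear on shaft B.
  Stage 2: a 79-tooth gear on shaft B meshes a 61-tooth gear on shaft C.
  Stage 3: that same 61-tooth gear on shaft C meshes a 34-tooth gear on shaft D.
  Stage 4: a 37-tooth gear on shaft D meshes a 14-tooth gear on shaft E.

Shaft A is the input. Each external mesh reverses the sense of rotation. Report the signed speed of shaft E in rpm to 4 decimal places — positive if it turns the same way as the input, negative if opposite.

Stage 1 [51T→26T]: ω = 2140.0000×51/26 = 4197.6923 rpm, dir flips to −; running = −4197.6923
Stage 2 [79T→61T]: ω = 4197.6923×79/61 = 5436.3556 rpm, dir flips to +; running = +5436.3556
Stage 3 [61T→34T]: ω = 5436.3556×61/34 = 9753.4615 rpm, dir flips to −; running = −9753.4615
Stage 4 [37T→14T]: ω = 9753.4615×37/14 = 25777.0055 rpm, dir flips to +; running = +25777.0055

+25777.0055 rpm (same as input, |ω| = 25777.0055 rpm)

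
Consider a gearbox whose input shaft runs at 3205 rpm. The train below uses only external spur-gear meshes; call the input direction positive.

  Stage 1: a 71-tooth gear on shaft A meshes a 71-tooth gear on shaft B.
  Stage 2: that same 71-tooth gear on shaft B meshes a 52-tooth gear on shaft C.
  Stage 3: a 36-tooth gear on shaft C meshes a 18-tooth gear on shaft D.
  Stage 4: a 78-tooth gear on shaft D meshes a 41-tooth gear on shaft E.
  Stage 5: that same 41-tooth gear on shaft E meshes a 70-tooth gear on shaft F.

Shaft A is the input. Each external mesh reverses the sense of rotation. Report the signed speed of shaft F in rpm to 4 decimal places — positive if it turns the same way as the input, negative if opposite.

-9752.3571 rpm (opposite to input, |ω| = 9752.3571 rpm)

Stage 1 [71T→71T]: ω = 3205.0000×71/71 = 3205.0000 rpm, dir flips to −; running = −3205.0000
Stage 2 [71T→52T]: ω = 3205.0000×71/52 = 4376.0577 rpm, dir flips to +; running = +4376.0577
Stage 3 [36T→18T]: ω = 4376.0577×36/18 = 8752.1154 rpm, dir flips to −; running = −8752.1154
Stage 4 [78T→41T]: ω = 8752.1154×78/41 = 16650.3659 rpm, dir flips to +; running = +16650.3659
Stage 5 [41T→70T]: ω = 16650.3659×41/70 = 9752.3571 rpm, dir flips to −; running = −9752.3571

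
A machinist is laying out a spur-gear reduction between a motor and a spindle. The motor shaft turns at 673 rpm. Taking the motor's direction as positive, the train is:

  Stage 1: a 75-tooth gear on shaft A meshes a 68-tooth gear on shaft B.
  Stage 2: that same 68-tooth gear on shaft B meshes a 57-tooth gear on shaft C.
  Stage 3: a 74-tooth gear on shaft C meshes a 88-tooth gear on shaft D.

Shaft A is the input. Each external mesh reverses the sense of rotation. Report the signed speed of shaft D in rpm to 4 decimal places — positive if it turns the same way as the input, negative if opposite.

Stage 1 [75T→68T]: ω = 673.0000×75/68 = 742.2794 rpm, dir flips to −; running = −742.2794
Stage 2 [68T→57T]: ω = 742.2794×68/57 = 885.5263 rpm, dir flips to +; running = +885.5263
Stage 3 [74T→88T]: ω = 885.5263×74/88 = 744.6471 rpm, dir flips to −; running = −744.6471

-744.6471 rpm (opposite to input, |ω| = 744.6471 rpm)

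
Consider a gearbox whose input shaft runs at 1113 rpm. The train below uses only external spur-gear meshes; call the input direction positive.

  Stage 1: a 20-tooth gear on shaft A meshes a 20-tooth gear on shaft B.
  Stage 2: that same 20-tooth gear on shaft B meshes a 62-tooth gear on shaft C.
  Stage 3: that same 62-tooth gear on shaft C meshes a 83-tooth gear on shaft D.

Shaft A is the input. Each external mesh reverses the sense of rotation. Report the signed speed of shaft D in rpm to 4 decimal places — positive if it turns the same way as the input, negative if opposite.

Stage 1 [20T→20T]: ω = 1113.0000×20/20 = 1113.0000 rpm, dir flips to −; running = −1113.0000
Stage 2 [20T→62T]: ω = 1113.0000×20/62 = 359.0323 rpm, dir flips to +; running = +359.0323
Stage 3 [62T→83T]: ω = 359.0323×62/83 = 268.1928 rpm, dir flips to −; running = −268.1928

-268.1928 rpm (opposite to input, |ω| = 268.1928 rpm)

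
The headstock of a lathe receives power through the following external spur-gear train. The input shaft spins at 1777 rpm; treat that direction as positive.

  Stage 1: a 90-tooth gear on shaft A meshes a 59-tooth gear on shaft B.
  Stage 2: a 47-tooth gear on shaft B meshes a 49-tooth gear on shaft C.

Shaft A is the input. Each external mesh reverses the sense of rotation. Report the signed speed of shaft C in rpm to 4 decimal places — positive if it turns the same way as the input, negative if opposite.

+2600.0380 rpm (same as input, |ω| = 2600.0380 rpm)

Stage 1 [90T→59T]: ω = 1777.0000×90/59 = 2710.6780 rpm, dir flips to −; running = −2710.6780
Stage 2 [47T→49T]: ω = 2710.6780×47/49 = 2600.0380 rpm, dir flips to +; running = +2600.0380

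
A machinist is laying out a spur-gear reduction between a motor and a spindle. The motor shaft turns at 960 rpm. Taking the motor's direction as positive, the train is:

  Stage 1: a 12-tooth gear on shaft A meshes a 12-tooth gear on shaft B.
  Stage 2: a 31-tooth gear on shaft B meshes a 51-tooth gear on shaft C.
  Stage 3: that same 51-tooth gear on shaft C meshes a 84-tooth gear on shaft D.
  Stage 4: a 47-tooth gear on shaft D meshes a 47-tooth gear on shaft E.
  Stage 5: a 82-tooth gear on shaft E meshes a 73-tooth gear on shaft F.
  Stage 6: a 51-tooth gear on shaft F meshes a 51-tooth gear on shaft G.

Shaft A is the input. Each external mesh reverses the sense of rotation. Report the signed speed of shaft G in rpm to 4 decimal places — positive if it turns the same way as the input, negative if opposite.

Stage 1 [12T→12T]: ω = 960.0000×12/12 = 960.0000 rpm, dir flips to −; running = −960.0000
Stage 2 [31T→51T]: ω = 960.0000×31/51 = 583.5294 rpm, dir flips to +; running = +583.5294
Stage 3 [51T→84T]: ω = 583.5294×51/84 = 354.2857 rpm, dir flips to −; running = −354.2857
Stage 4 [47T→47T]: ω = 354.2857×47/47 = 354.2857 rpm, dir flips to +; running = +354.2857
Stage 5 [82T→73T]: ω = 354.2857×82/73 = 397.9648 rpm, dir flips to −; running = −397.9648
Stage 6 [51T→51T]: ω = 397.9648×51/51 = 397.9648 rpm, dir flips to +; running = +397.9648

+397.9648 rpm (same as input, |ω| = 397.9648 rpm)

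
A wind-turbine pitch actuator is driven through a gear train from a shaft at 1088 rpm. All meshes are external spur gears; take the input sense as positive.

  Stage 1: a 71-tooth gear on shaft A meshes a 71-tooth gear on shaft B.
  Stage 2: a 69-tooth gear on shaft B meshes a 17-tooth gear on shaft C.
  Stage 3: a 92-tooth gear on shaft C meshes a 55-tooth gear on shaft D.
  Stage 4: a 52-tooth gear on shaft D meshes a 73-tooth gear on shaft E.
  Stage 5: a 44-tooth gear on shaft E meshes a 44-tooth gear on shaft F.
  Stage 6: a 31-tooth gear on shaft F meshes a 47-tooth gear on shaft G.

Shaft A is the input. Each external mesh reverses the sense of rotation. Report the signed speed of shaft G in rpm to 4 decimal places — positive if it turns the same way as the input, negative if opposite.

Stage 1 [71T→71T]: ω = 1088.0000×71/71 = 1088.0000 rpm, dir flips to −; running = −1088.0000
Stage 2 [69T→17T]: ω = 1088.0000×69/17 = 4416.0000 rpm, dir flips to +; running = +4416.0000
Stage 3 [92T→55T]: ω = 4416.0000×92/55 = 7386.7636 rpm, dir flips to −; running = −7386.7636
Stage 4 [52T→73T]: ω = 7386.7636×52/73 = 5261.8042 rpm, dir flips to +; running = +5261.8042
Stage 5 [44T→44T]: ω = 5261.8042×44/44 = 5261.8042 rpm, dir flips to −; running = −5261.8042
Stage 6 [31T→47T]: ω = 5261.8042×31/47 = 3470.5517 rpm, dir flips to +; running = +3470.5517

+3470.5517 rpm (same as input, |ω| = 3470.5517 rpm)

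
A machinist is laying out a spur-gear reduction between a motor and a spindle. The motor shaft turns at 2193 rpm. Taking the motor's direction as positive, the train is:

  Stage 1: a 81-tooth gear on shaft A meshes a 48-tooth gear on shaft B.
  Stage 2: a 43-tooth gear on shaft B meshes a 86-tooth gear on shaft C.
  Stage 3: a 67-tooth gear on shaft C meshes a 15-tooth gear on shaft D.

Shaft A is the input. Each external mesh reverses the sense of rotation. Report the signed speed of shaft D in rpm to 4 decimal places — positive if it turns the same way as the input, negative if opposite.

Stage 1 [81T→48T]: ω = 2193.0000×81/48 = 3700.6875 rpm, dir flips to −; running = −3700.6875
Stage 2 [43T→86T]: ω = 3700.6875×43/86 = 1850.3438 rpm, dir flips to +; running = +1850.3438
Stage 3 [67T→15T]: ω = 1850.3438×67/15 = 8264.8687 rpm, dir flips to −; running = −8264.8687

-8264.8687 rpm (opposite to input, |ω| = 8264.8687 rpm)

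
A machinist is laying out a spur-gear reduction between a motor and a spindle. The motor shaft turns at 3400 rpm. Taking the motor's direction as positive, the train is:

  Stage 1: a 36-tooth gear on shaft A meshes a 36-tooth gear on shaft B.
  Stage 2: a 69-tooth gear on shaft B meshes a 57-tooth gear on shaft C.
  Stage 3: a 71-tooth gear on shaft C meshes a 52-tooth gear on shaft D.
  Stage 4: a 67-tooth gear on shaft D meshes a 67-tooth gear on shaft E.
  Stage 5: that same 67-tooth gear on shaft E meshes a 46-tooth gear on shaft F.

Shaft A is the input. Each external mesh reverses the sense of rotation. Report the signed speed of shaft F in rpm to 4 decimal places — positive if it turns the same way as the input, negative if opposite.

-8185.1215 rpm (opposite to input, |ω| = 8185.1215 rpm)

Stage 1 [36T→36T]: ω = 3400.0000×36/36 = 3400.0000 rpm, dir flips to −; running = −3400.0000
Stage 2 [69T→57T]: ω = 3400.0000×69/57 = 4115.7895 rpm, dir flips to +; running = +4115.7895
Stage 3 [71T→52T]: ω = 4115.7895×71/52 = 5619.6356 rpm, dir flips to −; running = −5619.6356
Stage 4 [67T→67T]: ω = 5619.6356×67/67 = 5619.6356 rpm, dir flips to +; running = +5619.6356
Stage 5 [67T→46T]: ω = 5619.6356×67/46 = 8185.1215 rpm, dir flips to −; running = −8185.1215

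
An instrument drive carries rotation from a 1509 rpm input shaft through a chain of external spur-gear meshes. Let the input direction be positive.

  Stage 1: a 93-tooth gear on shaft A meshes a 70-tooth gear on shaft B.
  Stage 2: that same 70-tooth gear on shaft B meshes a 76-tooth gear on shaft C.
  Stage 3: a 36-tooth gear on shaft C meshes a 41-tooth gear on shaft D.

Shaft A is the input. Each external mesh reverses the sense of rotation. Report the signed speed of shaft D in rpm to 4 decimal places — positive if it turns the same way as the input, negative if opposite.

Stage 1 [93T→70T]: ω = 1509.0000×93/70 = 2004.8143 rpm, dir flips to −; running = −2004.8143
Stage 2 [70T→76T]: ω = 2004.8143×70/76 = 1846.5395 rpm, dir flips to +; running = +1846.5395
Stage 3 [36T→41T]: ω = 1846.5395×36/41 = 1621.3517 rpm, dir flips to −; running = −1621.3517

-1621.3517 rpm (opposite to input, |ω| = 1621.3517 rpm)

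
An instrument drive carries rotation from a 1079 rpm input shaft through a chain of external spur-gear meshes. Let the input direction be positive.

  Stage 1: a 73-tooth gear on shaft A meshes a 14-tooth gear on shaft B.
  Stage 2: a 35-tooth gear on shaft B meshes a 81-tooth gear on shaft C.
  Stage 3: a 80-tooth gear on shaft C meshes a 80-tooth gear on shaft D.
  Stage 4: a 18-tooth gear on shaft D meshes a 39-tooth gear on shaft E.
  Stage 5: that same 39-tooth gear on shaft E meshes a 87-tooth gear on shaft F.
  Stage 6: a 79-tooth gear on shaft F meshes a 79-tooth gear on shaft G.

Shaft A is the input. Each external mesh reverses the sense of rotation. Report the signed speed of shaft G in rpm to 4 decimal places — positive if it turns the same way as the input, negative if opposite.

Stage 1 [73T→14T]: ω = 1079.0000×73/14 = 5626.2143 rpm, dir flips to −; running = −5626.2143
Stage 2 [35T→81T]: ω = 5626.2143×35/81 = 2431.0802 rpm, dir flips to +; running = +2431.0802
Stage 3 [80T→80T]: ω = 2431.0802×80/80 = 2431.0802 rpm, dir flips to −; running = −2431.0802
Stage 4 [18T→39T]: ω = 2431.0802×18/39 = 1122.0370 rpm, dir flips to +; running = +1122.0370
Stage 5 [39T→87T]: ω = 1122.0370×39/87 = 502.9821 rpm, dir flips to −; running = −502.9821
Stage 6 [79T→79T]: ω = 502.9821×79/79 = 502.9821 rpm, dir flips to +; running = +502.9821

+502.9821 rpm (same as input, |ω| = 502.9821 rpm)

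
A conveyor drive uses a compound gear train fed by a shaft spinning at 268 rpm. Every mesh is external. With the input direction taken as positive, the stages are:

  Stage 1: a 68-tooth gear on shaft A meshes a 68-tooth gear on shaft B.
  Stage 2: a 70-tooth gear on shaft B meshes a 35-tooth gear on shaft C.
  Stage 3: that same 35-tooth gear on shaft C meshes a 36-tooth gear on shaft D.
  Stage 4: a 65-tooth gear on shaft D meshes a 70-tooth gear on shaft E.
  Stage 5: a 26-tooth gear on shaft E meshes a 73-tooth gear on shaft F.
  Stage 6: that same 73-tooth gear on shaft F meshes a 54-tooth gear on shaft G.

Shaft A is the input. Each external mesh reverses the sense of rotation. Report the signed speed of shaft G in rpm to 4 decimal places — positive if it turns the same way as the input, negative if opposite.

Stage 1 [68T→68T]: ω = 268.0000×68/68 = 268.0000 rpm, dir flips to −; running = −268.0000
Stage 2 [70T→35T]: ω = 268.0000×70/35 = 536.0000 rpm, dir flips to +; running = +536.0000
Stage 3 [35T→36T]: ω = 536.0000×35/36 = 521.1111 rpm, dir flips to −; running = −521.1111
Stage 4 [65T→70T]: ω = 521.1111×65/70 = 483.8889 rpm, dir flips to +; running = +483.8889
Stage 5 [26T→73T]: ω = 483.8889×26/73 = 172.3440 rpm, dir flips to −; running = −172.3440
Stage 6 [73T→54T]: ω = 172.3440×73/54 = 232.9835 rpm, dir flips to +; running = +232.9835

+232.9835 rpm (same as input, |ω| = 232.9835 rpm)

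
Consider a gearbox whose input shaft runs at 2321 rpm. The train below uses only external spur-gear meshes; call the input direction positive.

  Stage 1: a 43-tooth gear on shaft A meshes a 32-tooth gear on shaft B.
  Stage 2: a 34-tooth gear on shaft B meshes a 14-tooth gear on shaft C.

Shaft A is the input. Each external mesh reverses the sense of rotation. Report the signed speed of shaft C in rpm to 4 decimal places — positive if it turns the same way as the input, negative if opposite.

+7574.3348 rpm (same as input, |ω| = 7574.3348 rpm)

Stage 1 [43T→32T]: ω = 2321.0000×43/32 = 3118.8438 rpm, dir flips to −; running = −3118.8438
Stage 2 [34T→14T]: ω = 3118.8438×34/14 = 7574.3348 rpm, dir flips to +; running = +7574.3348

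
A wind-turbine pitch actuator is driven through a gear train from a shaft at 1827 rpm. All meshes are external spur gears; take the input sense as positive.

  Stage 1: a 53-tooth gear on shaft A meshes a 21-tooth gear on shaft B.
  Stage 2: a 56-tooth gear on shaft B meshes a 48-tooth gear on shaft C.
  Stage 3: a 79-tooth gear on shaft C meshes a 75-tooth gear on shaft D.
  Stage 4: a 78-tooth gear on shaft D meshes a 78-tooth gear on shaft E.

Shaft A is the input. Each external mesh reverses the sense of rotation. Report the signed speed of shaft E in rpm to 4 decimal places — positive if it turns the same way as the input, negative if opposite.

+5666.4067 rpm (same as input, |ω| = 5666.4067 rpm)

Stage 1 [53T→21T]: ω = 1827.0000×53/21 = 4611.0000 rpm, dir flips to −; running = −4611.0000
Stage 2 [56T→48T]: ω = 4611.0000×56/48 = 5379.5000 rpm, dir flips to +; running = +5379.5000
Stage 3 [79T→75T]: ω = 5379.5000×79/75 = 5666.4067 rpm, dir flips to −; running = −5666.4067
Stage 4 [78T→78T]: ω = 5666.4067×78/78 = 5666.4067 rpm, dir flips to +; running = +5666.4067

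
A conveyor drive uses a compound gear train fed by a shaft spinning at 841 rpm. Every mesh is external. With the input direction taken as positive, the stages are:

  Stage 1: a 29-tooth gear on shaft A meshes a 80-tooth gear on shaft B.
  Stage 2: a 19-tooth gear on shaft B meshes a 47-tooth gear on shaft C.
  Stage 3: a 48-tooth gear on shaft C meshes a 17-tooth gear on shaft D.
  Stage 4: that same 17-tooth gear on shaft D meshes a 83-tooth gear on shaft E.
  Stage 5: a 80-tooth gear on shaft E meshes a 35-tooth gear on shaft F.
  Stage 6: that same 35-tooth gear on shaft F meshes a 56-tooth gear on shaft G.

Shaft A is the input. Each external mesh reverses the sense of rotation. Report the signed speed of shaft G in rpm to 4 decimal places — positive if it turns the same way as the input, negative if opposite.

+101.8181 rpm (same as input, |ω| = 101.8181 rpm)

Stage 1 [29T→80T]: ω = 841.0000×29/80 = 304.8625 rpm, dir flips to −; running = −304.8625
Stage 2 [19T→47T]: ω = 304.8625×19/47 = 123.2423 rpm, dir flips to +; running = +123.2423
Stage 3 [48T→17T]: ω = 123.2423×48/17 = 347.9782 rpm, dir flips to −; running = −347.9782
Stage 4 [17T→83T]: ω = 347.9782×17/83 = 71.2726 rpm, dir flips to +; running = +71.2726
Stage 5 [80T→35T]: ω = 71.2726×80/35 = 162.9089 rpm, dir flips to −; running = −162.9089
Stage 6 [35T→56T]: ω = 162.9089×35/56 = 101.8181 rpm, dir flips to +; running = +101.8181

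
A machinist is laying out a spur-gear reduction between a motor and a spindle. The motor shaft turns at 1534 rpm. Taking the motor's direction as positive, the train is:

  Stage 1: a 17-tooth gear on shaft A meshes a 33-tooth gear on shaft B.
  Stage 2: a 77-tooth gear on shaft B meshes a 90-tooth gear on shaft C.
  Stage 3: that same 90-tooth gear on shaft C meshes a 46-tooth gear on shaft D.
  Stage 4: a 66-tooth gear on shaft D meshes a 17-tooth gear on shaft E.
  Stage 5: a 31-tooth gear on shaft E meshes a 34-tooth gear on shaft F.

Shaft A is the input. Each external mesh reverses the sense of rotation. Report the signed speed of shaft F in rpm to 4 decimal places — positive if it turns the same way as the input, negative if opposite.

-4682.4271 rpm (opposite to input, |ω| = 4682.4271 rpm)

Stage 1 [17T→33T]: ω = 1534.0000×17/33 = 790.2424 rpm, dir flips to −; running = −790.2424
Stage 2 [77T→90T]: ω = 790.2424×77/90 = 676.0963 rpm, dir flips to +; running = +676.0963
Stage 3 [90T→46T]: ω = 676.0963×90/46 = 1322.7971 rpm, dir flips to −; running = −1322.7971
Stage 4 [66T→17T]: ω = 1322.7971×66/17 = 5135.5652 rpm, dir flips to +; running = +5135.5652
Stage 5 [31T→34T]: ω = 5135.5652×31/34 = 4682.4271 rpm, dir flips to −; running = −4682.4271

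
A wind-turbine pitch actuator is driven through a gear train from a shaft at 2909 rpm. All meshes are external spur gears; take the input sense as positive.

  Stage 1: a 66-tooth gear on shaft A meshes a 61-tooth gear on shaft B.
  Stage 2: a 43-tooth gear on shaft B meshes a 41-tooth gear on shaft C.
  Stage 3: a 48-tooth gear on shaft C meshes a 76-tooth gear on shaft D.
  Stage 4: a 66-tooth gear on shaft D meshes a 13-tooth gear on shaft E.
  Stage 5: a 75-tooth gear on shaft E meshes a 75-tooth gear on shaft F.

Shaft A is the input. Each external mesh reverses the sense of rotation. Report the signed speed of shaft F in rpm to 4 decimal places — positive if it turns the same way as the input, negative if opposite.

-10584.5074 rpm (opposite to input, |ω| = 10584.5074 rpm)

Stage 1 [66T→61T]: ω = 2909.0000×66/61 = 3147.4426 rpm, dir flips to −; running = −3147.4426
Stage 2 [43T→41T]: ω = 3147.4426×43/41 = 3300.9764 rpm, dir flips to +; running = +3300.9764
Stage 3 [48T→76T]: ω = 3300.9764×48/76 = 2084.8272 rpm, dir flips to −; running = −2084.8272
Stage 4 [66T→13T]: ω = 2084.8272×66/13 = 10584.5074 rpm, dir flips to +; running = +10584.5074
Stage 5 [75T→75T]: ω = 10584.5074×75/75 = 10584.5074 rpm, dir flips to −; running = −10584.5074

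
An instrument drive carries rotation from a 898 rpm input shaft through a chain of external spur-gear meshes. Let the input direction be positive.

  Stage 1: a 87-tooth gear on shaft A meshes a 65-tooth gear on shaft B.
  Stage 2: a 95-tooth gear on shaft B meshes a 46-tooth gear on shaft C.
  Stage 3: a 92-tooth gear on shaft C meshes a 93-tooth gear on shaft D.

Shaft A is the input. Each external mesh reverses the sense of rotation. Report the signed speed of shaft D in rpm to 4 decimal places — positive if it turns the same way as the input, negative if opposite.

-2455.5732 rpm (opposite to input, |ω| = 2455.5732 rpm)

Stage 1 [87T→65T]: ω = 898.0000×87/65 = 1201.9385 rpm, dir flips to −; running = −1201.9385
Stage 2 [95T→46T]: ω = 1201.9385×95/46 = 2482.2642 rpm, dir flips to +; running = +2482.2642
Stage 3 [92T→93T]: ω = 2482.2642×92/93 = 2455.5732 rpm, dir flips to −; running = −2455.5732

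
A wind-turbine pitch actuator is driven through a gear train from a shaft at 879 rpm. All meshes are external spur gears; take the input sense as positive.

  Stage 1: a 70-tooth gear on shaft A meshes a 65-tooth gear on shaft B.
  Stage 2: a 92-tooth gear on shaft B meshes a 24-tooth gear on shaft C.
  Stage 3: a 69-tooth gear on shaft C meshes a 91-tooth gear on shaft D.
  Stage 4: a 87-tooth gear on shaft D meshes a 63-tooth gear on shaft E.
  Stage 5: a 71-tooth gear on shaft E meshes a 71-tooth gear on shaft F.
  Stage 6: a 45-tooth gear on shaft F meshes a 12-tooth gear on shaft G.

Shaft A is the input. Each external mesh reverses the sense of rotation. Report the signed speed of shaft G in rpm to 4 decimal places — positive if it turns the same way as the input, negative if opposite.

Stage 1 [70T→65T]: ω = 879.0000×70/65 = 946.6154 rpm, dir flips to −; running = −946.6154
Stage 2 [92T→24T]: ω = 946.6154×92/24 = 3628.6923 rpm, dir flips to +; running = +3628.6923
Stage 3 [69T→91T]: ω = 3628.6923×69/91 = 2751.4260 rpm, dir flips to −; running = −2751.4260
Stage 4 [87T→63T]: ω = 2751.4260×87/63 = 3799.5883 rpm, dir flips to +; running = +3799.5883
Stage 5 [71T→71T]: ω = 3799.5883×71/71 = 3799.5883 rpm, dir flips to −; running = −3799.5883
Stage 6 [45T→12T]: ω = 3799.5883×45/12 = 14248.4563 rpm, dir flips to +; running = +14248.4563

+14248.4563 rpm (same as input, |ω| = 14248.4563 rpm)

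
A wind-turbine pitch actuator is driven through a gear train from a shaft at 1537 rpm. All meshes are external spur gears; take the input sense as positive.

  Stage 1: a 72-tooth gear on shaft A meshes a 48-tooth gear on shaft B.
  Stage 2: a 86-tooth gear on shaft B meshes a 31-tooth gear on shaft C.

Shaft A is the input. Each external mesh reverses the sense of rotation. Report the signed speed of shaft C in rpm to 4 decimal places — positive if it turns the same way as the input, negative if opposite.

+6395.9032 rpm (same as input, |ω| = 6395.9032 rpm)

Stage 1 [72T→48T]: ω = 1537.0000×72/48 = 2305.5000 rpm, dir flips to −; running = −2305.5000
Stage 2 [86T→31T]: ω = 2305.5000×86/31 = 6395.9032 rpm, dir flips to +; running = +6395.9032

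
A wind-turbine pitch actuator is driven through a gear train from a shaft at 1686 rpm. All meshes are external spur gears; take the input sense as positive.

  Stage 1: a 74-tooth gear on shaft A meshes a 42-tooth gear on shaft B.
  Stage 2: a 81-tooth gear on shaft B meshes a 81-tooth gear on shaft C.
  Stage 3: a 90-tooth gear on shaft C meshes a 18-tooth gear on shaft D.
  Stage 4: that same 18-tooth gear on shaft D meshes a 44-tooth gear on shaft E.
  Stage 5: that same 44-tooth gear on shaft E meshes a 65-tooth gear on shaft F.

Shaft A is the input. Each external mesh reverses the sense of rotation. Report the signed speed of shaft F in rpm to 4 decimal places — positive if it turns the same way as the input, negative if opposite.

Stage 1 [74T→42T]: ω = 1686.0000×74/42 = 2970.5714 rpm, dir flips to −; running = −2970.5714
Stage 2 [81T→81T]: ω = 2970.5714×81/81 = 2970.5714 rpm, dir flips to +; running = +2970.5714
Stage 3 [90T→18T]: ω = 2970.5714×90/18 = 14852.8571 rpm, dir flips to −; running = −14852.8571
Stage 4 [18T→44T]: ω = 14852.8571×18/44 = 6076.1688 rpm, dir flips to +; running = +6076.1688
Stage 5 [44T→65T]: ω = 6076.1688×44/65 = 4113.0989 rpm, dir flips to −; running = −4113.0989

-4113.0989 rpm (opposite to input, |ω| = 4113.0989 rpm)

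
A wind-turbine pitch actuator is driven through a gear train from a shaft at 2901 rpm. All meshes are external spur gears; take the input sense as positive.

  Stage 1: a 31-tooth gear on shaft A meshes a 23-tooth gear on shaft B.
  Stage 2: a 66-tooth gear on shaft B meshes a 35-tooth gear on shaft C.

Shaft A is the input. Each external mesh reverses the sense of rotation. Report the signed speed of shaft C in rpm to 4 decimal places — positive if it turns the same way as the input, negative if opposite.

Stage 1 [31T→23T]: ω = 2901.0000×31/23 = 3910.0435 rpm, dir flips to −; running = −3910.0435
Stage 2 [66T→35T]: ω = 3910.0435×66/35 = 7373.2248 rpm, dir flips to +; running = +7373.2248

+7373.2248 rpm (same as input, |ω| = 7373.2248 rpm)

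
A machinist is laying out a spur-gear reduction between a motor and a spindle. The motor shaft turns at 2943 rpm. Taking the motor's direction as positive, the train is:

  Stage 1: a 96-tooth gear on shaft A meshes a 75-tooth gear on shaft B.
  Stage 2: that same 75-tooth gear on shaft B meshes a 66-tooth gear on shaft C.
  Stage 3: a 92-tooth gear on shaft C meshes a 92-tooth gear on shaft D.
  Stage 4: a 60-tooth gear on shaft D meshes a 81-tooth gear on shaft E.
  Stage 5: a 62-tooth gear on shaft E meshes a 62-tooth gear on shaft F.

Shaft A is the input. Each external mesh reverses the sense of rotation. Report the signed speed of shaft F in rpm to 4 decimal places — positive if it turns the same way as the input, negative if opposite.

Stage 1 [96T→75T]: ω = 2943.0000×96/75 = 3767.0400 rpm, dir flips to −; running = −3767.0400
Stage 2 [75T→66T]: ω = 3767.0400×75/66 = 4280.7273 rpm, dir flips to +; running = +4280.7273
Stage 3 [92T→92T]: ω = 4280.7273×92/92 = 4280.7273 rpm, dir flips to −; running = −4280.7273
Stage 4 [60T→81T]: ω = 4280.7273×60/81 = 3170.9091 rpm, dir flips to +; running = +3170.9091
Stage 5 [62T→62T]: ω = 3170.9091×62/62 = 3170.9091 rpm, dir flips to −; running = −3170.9091

-3170.9091 rpm (opposite to input, |ω| = 3170.9091 rpm)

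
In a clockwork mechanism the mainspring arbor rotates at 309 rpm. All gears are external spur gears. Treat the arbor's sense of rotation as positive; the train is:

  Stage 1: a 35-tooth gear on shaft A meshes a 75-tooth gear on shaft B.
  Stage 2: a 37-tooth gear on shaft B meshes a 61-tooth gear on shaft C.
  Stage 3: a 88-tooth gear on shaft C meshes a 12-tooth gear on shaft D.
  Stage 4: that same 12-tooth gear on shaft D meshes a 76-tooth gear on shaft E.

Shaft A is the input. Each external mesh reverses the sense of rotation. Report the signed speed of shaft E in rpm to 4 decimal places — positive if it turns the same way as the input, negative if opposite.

+101.2759 rpm (same as input, |ω| = 101.2759 rpm)

Stage 1 [35T→75T]: ω = 309.0000×35/75 = 144.2000 rpm, dir flips to −; running = −144.2000
Stage 2 [37T→61T]: ω = 144.2000×37/61 = 87.4656 rpm, dir flips to +; running = +87.4656
Stage 3 [88T→12T]: ω = 87.4656×88/12 = 641.4142 rpm, dir flips to −; running = −641.4142
Stage 4 [12T→76T]: ω = 641.4142×12/76 = 101.2759 rpm, dir flips to +; running = +101.2759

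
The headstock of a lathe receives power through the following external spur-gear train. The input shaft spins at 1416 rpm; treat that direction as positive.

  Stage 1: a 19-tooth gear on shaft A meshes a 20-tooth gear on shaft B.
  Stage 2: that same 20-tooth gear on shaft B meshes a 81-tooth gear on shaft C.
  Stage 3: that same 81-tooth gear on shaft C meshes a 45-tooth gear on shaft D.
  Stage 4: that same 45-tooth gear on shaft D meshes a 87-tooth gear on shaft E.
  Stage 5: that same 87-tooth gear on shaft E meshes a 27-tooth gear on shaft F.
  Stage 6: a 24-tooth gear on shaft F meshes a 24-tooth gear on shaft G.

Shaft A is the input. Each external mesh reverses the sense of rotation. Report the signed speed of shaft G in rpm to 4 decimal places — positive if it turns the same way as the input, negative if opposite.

+996.4444 rpm (same as input, |ω| = 996.4444 rpm)

Stage 1 [19T→20T]: ω = 1416.0000×19/20 = 1345.2000 rpm, dir flips to −; running = −1345.2000
Stage 2 [20T→81T]: ω = 1345.2000×20/81 = 332.1481 rpm, dir flips to +; running = +332.1481
Stage 3 [81T→45T]: ω = 332.1481×81/45 = 597.8667 rpm, dir flips to −; running = −597.8667
Stage 4 [45T→87T]: ω = 597.8667×45/87 = 309.2414 rpm, dir flips to +; running = +309.2414
Stage 5 [87T→27T]: ω = 309.2414×87/27 = 996.4444 rpm, dir flips to −; running = −996.4444
Stage 6 [24T→24T]: ω = 996.4444×24/24 = 996.4444 rpm, dir flips to +; running = +996.4444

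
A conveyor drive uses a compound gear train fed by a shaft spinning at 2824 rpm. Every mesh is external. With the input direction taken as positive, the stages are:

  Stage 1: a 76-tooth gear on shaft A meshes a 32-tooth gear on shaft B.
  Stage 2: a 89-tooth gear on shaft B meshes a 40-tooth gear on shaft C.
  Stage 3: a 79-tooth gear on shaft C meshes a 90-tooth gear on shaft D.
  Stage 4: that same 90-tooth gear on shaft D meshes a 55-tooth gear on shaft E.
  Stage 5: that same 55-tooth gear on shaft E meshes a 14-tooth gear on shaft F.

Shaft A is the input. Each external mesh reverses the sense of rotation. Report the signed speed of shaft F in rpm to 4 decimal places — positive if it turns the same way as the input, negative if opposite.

-84208.7804 rpm (opposite to input, |ω| = 84208.7804 rpm)

Stage 1 [76T→32T]: ω = 2824.0000×76/32 = 6707.0000 rpm, dir flips to −; running = −6707.0000
Stage 2 [89T→40T]: ω = 6707.0000×89/40 = 14923.0750 rpm, dir flips to +; running = +14923.0750
Stage 3 [79T→90T]: ω = 14923.0750×79/90 = 13099.1436 rpm, dir flips to −; running = −13099.1436
Stage 4 [90T→55T]: ω = 13099.1436×90/55 = 21434.9623 rpm, dir flips to +; running = +21434.9623
Stage 5 [55T→14T]: ω = 21434.9623×55/14 = 84208.7804 rpm, dir flips to −; running = −84208.7804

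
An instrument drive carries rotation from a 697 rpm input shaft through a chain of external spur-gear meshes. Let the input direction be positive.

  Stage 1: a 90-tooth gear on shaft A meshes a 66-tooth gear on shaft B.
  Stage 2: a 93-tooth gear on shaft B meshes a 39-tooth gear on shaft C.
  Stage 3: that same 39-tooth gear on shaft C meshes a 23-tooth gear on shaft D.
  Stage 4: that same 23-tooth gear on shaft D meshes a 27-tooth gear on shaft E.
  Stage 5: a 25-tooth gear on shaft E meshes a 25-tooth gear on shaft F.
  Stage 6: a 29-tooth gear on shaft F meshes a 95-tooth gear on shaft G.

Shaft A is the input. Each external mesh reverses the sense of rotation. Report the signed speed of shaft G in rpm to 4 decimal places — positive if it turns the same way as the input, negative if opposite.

+999.3668 rpm (same as input, |ω| = 999.3668 rpm)

Stage 1 [90T→66T]: ω = 697.0000×90/66 = 950.4545 rpm, dir flips to −; running = −950.4545
Stage 2 [93T→39T]: ω = 950.4545×93/39 = 2266.4685 rpm, dir flips to +; running = +2266.4685
Stage 3 [39T→23T]: ω = 2266.4685×39/23 = 3843.1423 rpm, dir flips to −; running = −3843.1423
Stage 4 [23T→27T]: ω = 3843.1423×23/27 = 3273.7879 rpm, dir flips to +; running = +3273.7879
Stage 5 [25T→25T]: ω = 3273.7879×25/25 = 3273.7879 rpm, dir flips to −; running = −3273.7879
Stage 6 [29T→95T]: ω = 3273.7879×29/95 = 999.3668 rpm, dir flips to +; running = +999.3668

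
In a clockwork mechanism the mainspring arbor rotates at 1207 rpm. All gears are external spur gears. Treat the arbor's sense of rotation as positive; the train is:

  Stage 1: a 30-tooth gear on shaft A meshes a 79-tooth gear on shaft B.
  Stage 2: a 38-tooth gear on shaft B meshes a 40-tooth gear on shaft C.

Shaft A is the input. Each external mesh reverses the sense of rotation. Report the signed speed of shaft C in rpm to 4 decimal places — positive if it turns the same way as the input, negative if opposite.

Stage 1 [30T→79T]: ω = 1207.0000×30/79 = 458.3544 rpm, dir flips to −; running = −458.3544
Stage 2 [38T→40T]: ω = 458.3544×38/40 = 435.4367 rpm, dir flips to +; running = +435.4367

+435.4367 rpm (same as input, |ω| = 435.4367 rpm)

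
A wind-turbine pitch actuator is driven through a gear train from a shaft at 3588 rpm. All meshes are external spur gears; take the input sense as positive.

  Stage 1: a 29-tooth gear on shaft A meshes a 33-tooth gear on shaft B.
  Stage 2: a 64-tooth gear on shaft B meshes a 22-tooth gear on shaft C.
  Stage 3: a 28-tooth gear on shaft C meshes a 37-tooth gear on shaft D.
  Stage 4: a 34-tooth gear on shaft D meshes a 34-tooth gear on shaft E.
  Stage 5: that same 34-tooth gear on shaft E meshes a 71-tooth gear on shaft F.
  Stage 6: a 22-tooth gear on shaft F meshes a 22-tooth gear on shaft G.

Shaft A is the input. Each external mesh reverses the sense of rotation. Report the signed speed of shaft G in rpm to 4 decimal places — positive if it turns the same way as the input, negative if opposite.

Stage 1 [29T→33T]: ω = 3588.0000×29/33 = 3153.0909 rpm, dir flips to −; running = −3153.0909
Stage 2 [64T→22T]: ω = 3153.0909×64/22 = 9172.6281 rpm, dir flips to +; running = +9172.6281
Stage 3 [28T→37T]: ω = 9172.6281×28/37 = 6941.4483 rpm, dir flips to −; running = −6941.4483
Stage 4 [34T→34T]: ω = 6941.4483×34/34 = 6941.4483 rpm, dir flips to +; running = +6941.4483
Stage 5 [34T→71T]: ω = 6941.4483×34/71 = 3324.0738 rpm, dir flips to −; running = −3324.0738
Stage 6 [22T→22T]: ω = 3324.0738×22/22 = 3324.0738 rpm, dir flips to +; running = +3324.0738

+3324.0738 rpm (same as input, |ω| = 3324.0738 rpm)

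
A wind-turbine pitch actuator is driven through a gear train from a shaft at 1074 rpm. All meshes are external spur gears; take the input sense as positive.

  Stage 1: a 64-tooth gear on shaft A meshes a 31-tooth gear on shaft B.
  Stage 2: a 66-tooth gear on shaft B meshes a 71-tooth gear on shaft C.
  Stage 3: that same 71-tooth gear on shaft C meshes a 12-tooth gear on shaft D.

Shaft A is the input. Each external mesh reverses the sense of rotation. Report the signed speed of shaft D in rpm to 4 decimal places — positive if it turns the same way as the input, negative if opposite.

-12195.0968 rpm (opposite to input, |ω| = 12195.0968 rpm)

Stage 1 [64T→31T]: ω = 1074.0000×64/31 = 2217.2903 rpm, dir flips to −; running = −2217.2903
Stage 2 [66T→71T]: ω = 2217.2903×66/71 = 2061.1431 rpm, dir flips to +; running = +2061.1431
Stage 3 [71T→12T]: ω = 2061.1431×71/12 = 12195.0968 rpm, dir flips to −; running = −12195.0968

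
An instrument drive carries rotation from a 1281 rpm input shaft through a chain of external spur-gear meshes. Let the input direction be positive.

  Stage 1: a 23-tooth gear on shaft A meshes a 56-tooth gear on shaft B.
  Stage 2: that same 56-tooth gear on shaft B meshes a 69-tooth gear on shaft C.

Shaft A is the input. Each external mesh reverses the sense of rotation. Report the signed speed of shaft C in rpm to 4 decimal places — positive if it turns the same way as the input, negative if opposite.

+427.0000 rpm (same as input, |ω| = 427.0000 rpm)

Stage 1 [23T→56T]: ω = 1281.0000×23/56 = 526.1250 rpm, dir flips to −; running = −526.1250
Stage 2 [56T→69T]: ω = 526.1250×56/69 = 427.0000 rpm, dir flips to +; running = +427.0000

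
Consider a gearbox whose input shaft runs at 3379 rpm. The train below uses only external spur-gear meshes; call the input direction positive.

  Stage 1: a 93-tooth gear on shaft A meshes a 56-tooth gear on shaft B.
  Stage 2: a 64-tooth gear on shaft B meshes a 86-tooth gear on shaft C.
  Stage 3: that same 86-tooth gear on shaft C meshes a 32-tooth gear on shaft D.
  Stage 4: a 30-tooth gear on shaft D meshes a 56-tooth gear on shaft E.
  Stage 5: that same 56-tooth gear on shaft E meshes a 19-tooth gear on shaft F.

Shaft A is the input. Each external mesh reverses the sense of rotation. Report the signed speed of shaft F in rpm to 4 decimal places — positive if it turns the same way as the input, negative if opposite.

Stage 1 [93T→56T]: ω = 3379.0000×93/56 = 5611.5536 rpm, dir flips to −; running = −5611.5536
Stage 2 [64T→86T]: ω = 5611.5536×64/86 = 4176.0399 rpm, dir flips to +; running = +4176.0399
Stage 3 [86T→32T]: ω = 4176.0399×86/32 = 11223.1071 rpm, dir flips to −; running = −11223.1071
Stage 4 [30T→56T]: ω = 11223.1071×30/56 = 6012.3788 rpm, dir flips to +; running = +6012.3788
Stage 5 [56T→19T]: ω = 6012.3788×56/19 = 17720.6955 rpm, dir flips to −; running = −17720.6955

-17720.6955 rpm (opposite to input, |ω| = 17720.6955 rpm)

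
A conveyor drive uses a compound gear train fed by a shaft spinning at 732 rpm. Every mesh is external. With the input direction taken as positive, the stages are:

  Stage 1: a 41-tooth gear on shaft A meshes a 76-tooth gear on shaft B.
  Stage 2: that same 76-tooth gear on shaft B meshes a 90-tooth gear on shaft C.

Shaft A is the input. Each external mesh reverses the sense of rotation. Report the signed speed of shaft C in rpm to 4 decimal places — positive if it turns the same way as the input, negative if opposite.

Stage 1 [41T→76T]: ω = 732.0000×41/76 = 394.8947 rpm, dir flips to −; running = −394.8947
Stage 2 [76T→90T]: ω = 394.8947×76/90 = 333.4667 rpm, dir flips to +; running = +333.4667

+333.4667 rpm (same as input, |ω| = 333.4667 rpm)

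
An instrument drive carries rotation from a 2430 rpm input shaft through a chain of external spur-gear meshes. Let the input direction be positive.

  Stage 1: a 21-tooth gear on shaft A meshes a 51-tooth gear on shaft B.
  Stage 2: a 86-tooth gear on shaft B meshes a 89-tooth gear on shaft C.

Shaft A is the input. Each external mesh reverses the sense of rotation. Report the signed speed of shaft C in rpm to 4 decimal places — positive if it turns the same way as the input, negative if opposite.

Stage 1 [21T→51T]: ω = 2430.0000×21/51 = 1000.5882 rpm, dir flips to −; running = −1000.5882
Stage 2 [86T→89T]: ω = 1000.5882×86/89 = 966.8605 rpm, dir flips to +; running = +966.8605

+966.8605 rpm (same as input, |ω| = 966.8605 rpm)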